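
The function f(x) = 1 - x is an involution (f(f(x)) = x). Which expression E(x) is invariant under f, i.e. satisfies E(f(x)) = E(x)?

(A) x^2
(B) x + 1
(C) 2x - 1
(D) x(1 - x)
D

Replace x by f(x) = 1 - x in each option and simplify. As a quick numerical cross-check, also compare E(3) with E(f(3)) = E(-2).

(A) x^2  ->  (1 - x)^2 = (x - 1)^2; check: E(3) = 9 but E(-2) = 4.   [not invariant]
(B) x + 1  ->  (1 - x) + 1 = 2 - x; check: E(3) = 4 but E(-2) = -1.   [not invariant]
(C) 2x - 1  ->  2(1 - x) - 1 = 1 - 2x; check: E(3) = 5 but E(-2) = -5.   [not invariant]
(D) x(1 - x)  ->  (1 - x)(1 - (1 - x)), which simplifies back to x(1 - x); check: E(3) = -6, E(-2) = -6.   [invariant]

Only (D) is unchanged. E is symmetric under swapping x with f(x) = 1 - x, which is exactly what an involution does.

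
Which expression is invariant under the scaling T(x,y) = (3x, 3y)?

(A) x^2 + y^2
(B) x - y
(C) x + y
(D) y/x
D

Under the uniform scaling T(x,y) = (3x, 3y):
Substitute the transformed coordinates into each option and compare with the original:
(A) x^2 + y^2  ->  (3x)^2 + (3y)^2 = 9x^2 + 9y^2   [differs from x^2 + y^2: not invariant]
(B) x - y  ->  (3x) - (3y) = 3x - 3y   [differs from x - y: not invariant]
(C) x + y  ->  (3x) + (3y) = 3x + 3y   [differs from x + y: not invariant]
(D) y/x  ->  (3y)/(3x) = y/x   [equals y/x: invariant]

Only option (D), y/x, is unchanged by the transformation.
The common factor 3 cancels in a ratio of coordinates, while sums, products and sums of squares pick up factors of 3 or 9.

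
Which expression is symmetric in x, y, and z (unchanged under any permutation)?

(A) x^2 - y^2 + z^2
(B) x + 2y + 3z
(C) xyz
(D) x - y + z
C

A symmetric expression is unchanged when the variables are permuted; here the transformation to test is the swap (x, y) -> (y, x).
A symmetric expression must survive every permutation; the single swap x <-> y already eliminates the distractors, and the keyed expression is also unchanged by x <-> z and y <-> z (each variable enters it in exactly the same way).
Substitute the transformed coordinates into each option and compare with the original:
(A) x^2 - y^2 + z^2  ->  (y)^2 - (x)^2 + z^2 = -x^2 + y^2 + z^2   [differs from x^2 - y^2 + z^2: not invariant]
(B) x + 2y + 3z  ->  (y) + 2(x) + 3z = 2x + y + 3z   [differs from x + 2y + 3z: not invariant]
(C) xyz  ->  (y)(x)z = xyz   [equals xyz: invariant]
(D) x - y + z  ->  (y) - (x) + z = -x + y + z   [differs from x - y + z: not invariant]

Only option (C), xyz, is unchanged by the transformation.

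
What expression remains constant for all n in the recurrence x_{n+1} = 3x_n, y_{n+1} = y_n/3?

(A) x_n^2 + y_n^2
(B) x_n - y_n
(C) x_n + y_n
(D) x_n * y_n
D

For the recurrence x_{n+1} = 3x_n, y_{n+1} = y_n/3:

x_{n+1} * y_{n+1} = (3x_n) * (y_n/3) = x_n * y_n
The product is conserved.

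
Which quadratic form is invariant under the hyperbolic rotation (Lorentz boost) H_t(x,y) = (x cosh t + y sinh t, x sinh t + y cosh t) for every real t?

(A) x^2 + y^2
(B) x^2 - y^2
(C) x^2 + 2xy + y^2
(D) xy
B

Write x' = x cosh t + y sinh t, y' = x sinh t + y cosh t and substitute into each option:
(A) x^2 + y^2: (x cosh t + y sinh t)^2 + (x sinh t + y cosh t)^2 = (x^2 + y^2)(cosh^2 t + sinh^2 t) + 4xy sinh t cosh t = (x^2 + y^2) cosh 2t + 2xy sinh 2t   [not invariant for t != 0]
(B) x^2 - y^2: (x cosh t + y sinh t)^2 - (x sinh t + y cosh t)^2 = x^2(cosh^2 t - sinh^2 t) + 2xy(cosh t sinh t - sinh t cosh t) + y^2(sinh^2 t - cosh^2 t) = x^2 - y^2   [invariant, using cosh^2 t - sinh^2 t = 1]
(C) x^2 + 2xy + y^2: (x' + y')^2 with x' + y' = (x + y)(cosh t + sinh t) = (x + y)e^t, so it becomes (x + y)^2 e^(2t)   [not invariant for t != 0]
(D) xy: (x cosh t + y sinh t)(x sinh t + y cosh t) = xy(cosh^2 t + sinh^2 t) + (x^2 + y^2) sinh t cosh t = xy cosh 2t + (x^2 + y^2)(sinh 2t)/2   [not invariant for t != 0]

Only (B) x^2 - y^2 is unchanged; it is the Minkowski form preserved by Lorentz boosts, just as x^2 + y^2 is preserved by ordinary rotations.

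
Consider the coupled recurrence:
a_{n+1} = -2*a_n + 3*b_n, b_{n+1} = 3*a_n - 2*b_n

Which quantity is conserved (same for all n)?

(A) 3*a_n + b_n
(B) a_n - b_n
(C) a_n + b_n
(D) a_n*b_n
C

Replace a_n by a_{n+1} = -2*a_n + 3*b_n and b_n by b_{n+1} = 3*a_n - 2*b_n in each option and simplify:
(A) 3*a_n + b_n  ->  3*(-2*a_n + 3*b_n) + (3*a_n - 2*b_n) = -3*a_n + 7*b_n   [not conserved]
(B) a_n - b_n  ->  (-2*a_n + 3*b_n) - (3*a_n - 2*b_n) = -5*a_n + 5*b_n   [not conserved]
(C) a_n + b_n  ->  (-2*a_n + 3*b_n) + (3*a_n - 2*b_n) = a_n + b_n   [conserved]
(D) a_n*b_n  ->  (-2*a_n + 3*b_n)*(3*a_n - 2*b_n) = -6*a_n^2 + 13*a_n*b_n - 6*b_n^2   [not conserved]

Only (C) a_n + b_n returns to itself after one step, so it is the conserved quantity.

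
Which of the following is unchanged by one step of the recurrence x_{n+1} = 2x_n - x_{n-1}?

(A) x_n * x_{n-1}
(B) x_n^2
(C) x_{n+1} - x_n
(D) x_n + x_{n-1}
C

For the recurrence x_{n+1} = 2x_n - x_{n-1}:

If x_{n+1} = 2x_n - x_{n-1}, then:
x_{n+1} - x_n = x_n - x_{n-1}
The first difference is constant throughout the sequence.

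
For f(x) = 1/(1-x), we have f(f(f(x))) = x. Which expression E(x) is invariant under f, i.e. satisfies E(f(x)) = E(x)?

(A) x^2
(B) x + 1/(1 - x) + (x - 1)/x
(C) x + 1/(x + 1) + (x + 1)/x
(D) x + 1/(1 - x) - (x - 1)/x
B

Replace x by f(x) = 1/(1 - x) in each option and simplify. As a quick numerical cross-check, also compare E(4) with E(f(4)) = E(-1/3).

(A) x^2  ->  (1/(1 - x))^2 = (x - 1)^(-2); check: E(4) = 16 but E(-1/3) = 1/9.   [not invariant]
(B) x + 1/(1 - x) + (x - 1)/x  ->  (1/(1 - x)) + 1/(1 - (1/(1 - x))) + ((1/(1 - x)) - 1)/(1/(1 - x)), which simplifies back to x + 1/(1 - x) + (x - 1)/x; check: E(4) = 53/12, E(-1/3) = 53/12.   [invariant]
(C) x + 1/(x + 1) + (x + 1)/x  ->  (1/(1 - x)) + 1/((1/(1 - x)) + 1) + ((1/(1 - x)) + 1)/(1/(1 - x)) = (-x^3 + 6x^2 - 11x + 7)/(x^2 - 3x + 2); check: E(4) = 109/20 but E(-1/3) = -5/6.   [not invariant]
(D) x + 1/(1 - x) - (x - 1)/x  ->  (1/(1 - x)) + 1/(1 - (1/(1 - x))) - ((1/(1 - x)) - 1)/(1/(1 - x)) = (x^2(1 - x) - x + (x - 1)^2)/(x(x - 1)); check: E(4) = 35/12 but E(-1/3) = -43/12.   [not invariant]

Only (B) is unchanged. Indeed f(f(x)) = 1/(1 - 1/(1-x)) = (1-x)/(-x) = (x-1)/x, so E(x) = x + f(x) + f(f(x)) is the sum over the whole 3-cycle; applying f just permutes the three terms cyclically (x -> f(x) -> f(f(x)) -> x), leaving the sum unchanged.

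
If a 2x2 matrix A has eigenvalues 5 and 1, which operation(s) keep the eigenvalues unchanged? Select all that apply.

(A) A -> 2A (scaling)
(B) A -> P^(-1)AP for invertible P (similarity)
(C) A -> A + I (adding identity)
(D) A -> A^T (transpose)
B and D

Eigenvalues are preserved by:
1. Similarity transformations: A -> P^(-1)AP (same characteristic polynomial)
2. Transpose: A^T has the same eigenvalues as A

Eigenvalues are NOT preserved by:
- Adding identity: eigenvalues become 5+1, 1+1
- Scaling: eigenvalues become 10, 2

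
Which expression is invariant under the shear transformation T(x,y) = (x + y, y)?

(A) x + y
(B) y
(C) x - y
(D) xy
B

Under the shear T(x,y) = (x + y, y):
Substitute the transformed coordinates into each option and compare with the original:
(A) x + y  ->  (x + y) + (y) = x + 2y   [differs from x + y: not invariant]
(B) y  ->  (y) = y   [equals y: invariant]
(C) x - y  ->  (x + y) - (y) = x   [differs from x - y: not invariant]
(D) xy  ->  (x + y)(y) = xy + y^2   [differs from xy: not invariant]

Only option (B), y, is unchanged by the transformation.
A horizontal shear moves points parallel to the x-axis, so the y-coordinate (and any function of y alone) is unchanged.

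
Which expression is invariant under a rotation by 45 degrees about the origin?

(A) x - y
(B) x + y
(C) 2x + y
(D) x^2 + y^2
D

A rotation by 45 degrees sends (x, y) to (sqrt(2)x/2 - sqrt(2)y/2, sqrt(2)x/2 + sqrt(2)y/2).
Substitute the transformed coordinates into each option and compare with the original:
(A) x - y  ->  (sqrt(2)x/2 - sqrt(2)y/2) - (sqrt(2)x/2 + sqrt(2)y/2) = -sqrt(2)y   [differs from x - y: not invariant]
(B) x + y  ->  (sqrt(2)x/2 - sqrt(2)y/2) + (sqrt(2)x/2 + sqrt(2)y/2) = sqrt(2)x   [differs from x + y: not invariant]
(C) 2x + y  ->  2(sqrt(2)x/2 - sqrt(2)y/2) + (sqrt(2)x/2 + sqrt(2)y/2) = 3sqrt(2)x/2 - sqrt(2)y/2   [differs from 2x + y: not invariant]
(D) x^2 + y^2  ->  (sqrt(2)x/2 - sqrt(2)y/2)^2 + (sqrt(2)x/2 + sqrt(2)y/2)^2 = x^2 + y^2   [equals x^2 + y^2: invariant]

Only option (D), x^2 + y^2, is unchanged by the transformation.
Geometrically, x^2 + y^2 is the squared distance from the origin, which every rotation about the origin preserves.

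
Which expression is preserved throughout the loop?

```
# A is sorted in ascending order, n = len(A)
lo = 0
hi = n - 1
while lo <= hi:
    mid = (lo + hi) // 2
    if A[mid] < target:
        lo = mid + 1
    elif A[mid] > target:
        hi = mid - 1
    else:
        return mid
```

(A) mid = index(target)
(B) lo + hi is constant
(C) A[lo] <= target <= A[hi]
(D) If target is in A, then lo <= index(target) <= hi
D

A loop invariant must hold before the first iteration and be re-established by every execution of the body.

(D) If target is in A, then lo <= index(target) <= hi: Before the loop [lo, hi] = [0, n-1] covers every index. When A[mid] < target, sortedness puts target strictly to the right of mid, so setting lo = mid + 1 keeps index(target) in [lo, hi]; symmetrically for hi = mid - 1. Hence 'if target is in A then lo <= index(target) <= hi' holds after every iteration, and when lo > hi it proves target is absent.

The other options fail:
(A) mid = index(target): mid is just the current probe; it equals index(target) only on the iteration that returns.
(B) lo + hi is constant: each iteration moves exactly one of lo, hi, so lo + hi changes (e.g. 0 + (n-1) becomes (mid+1) + (n-1)).
(C) A[lo] <= target <= A[hi]: fails when target is not in A (e.g. target < A[0] already violates it before the loop), so it is not maintained in general.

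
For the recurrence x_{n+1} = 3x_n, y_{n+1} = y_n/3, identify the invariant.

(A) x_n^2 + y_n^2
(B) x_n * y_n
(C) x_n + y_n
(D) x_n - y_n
B

For the recurrence x_{n+1} = 3x_n, y_{n+1} = y_n/3:

x_{n+1} * y_{n+1} = (3x_n) * (y_n/3) = x_n * y_n
The product is conserved.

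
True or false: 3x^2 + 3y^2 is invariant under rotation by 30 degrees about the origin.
True

Applying rotation by 30 degrees: x' = x*cos(30 degrees) - y*sin(30 degrees) = sqrt(3)x/2 - y/2, y' = x*sin(30 degrees) + y*cos(30 degrees) = x/2 + sqrt(3)y/2

Substituting into 3x^2 + 3y^2:
3(sqrt(3)x/2 - y/2)^2 + 3(x/2 + sqrt(3)y/2)^2
= 3x^2 + 3y^2

This equals the original expression 3x^2 + 3y^2, so it IS invariant.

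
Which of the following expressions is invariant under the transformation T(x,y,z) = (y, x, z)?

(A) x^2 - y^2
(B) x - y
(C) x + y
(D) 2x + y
C

Apply T(x,y,z) = (y, x, z) to each option, i.e. replace (x, y, z) by the transformed coordinates.
Substitute the transformed coordinates into each option and compare with the original:
(A) x^2 - y^2  ->  (y)^2 - (x)^2 = -x^2 + y^2   [differs from x^2 - y^2: not invariant]
(B) x - y  ->  (y) - (x) = -x + y   [differs from x - y: not invariant]
(C) x + y  ->  (y) + (x) = x + y   [equals x + y: invariant]
(D) 2x + y  ->  2(y) + (x) = x + 2y   [differs from 2x + y: not invariant]

Only option (C), x + y, is unchanged by the transformation.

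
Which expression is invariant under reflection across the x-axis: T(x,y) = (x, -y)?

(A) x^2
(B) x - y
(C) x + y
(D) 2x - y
A

The map is reflection across the x-axis: T(x,y) = (x, -y).
Substitute the transformed coordinates into each option and compare with the original:
(A) x^2  ->  (x)^2 = x^2   [equals x^2: invariant]
(B) x - y  ->  (x) - (-y) = x + y   [differs from x - y: not invariant]
(C) x + y  ->  (x) + (-y) = x - y   [differs from x + y: not invariant]
(D) 2x - y  ->  2(x) - (-y) = 2x + y   [differs from 2x - y: not invariant]

Only option (A), x^2, is unchanged by the transformation.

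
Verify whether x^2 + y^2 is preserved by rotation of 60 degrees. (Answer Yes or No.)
Yes

Applying rotation by 60 degrees: x' = x*cos(60 degrees) - y*sin(60 degrees) = x/2 - sqrt(3)y/2, y' = x*sin(60 degrees) + y*cos(60 degrees) = sqrt(3)x/2 + y/2

Substituting into x^2 + y^2:
(x/2 - sqrt(3)y/2)^2 + (sqrt(3)x/2 + y/2)^2
= x^2 + y^2

This equals the original expression x^2 + y^2, so it IS invariant.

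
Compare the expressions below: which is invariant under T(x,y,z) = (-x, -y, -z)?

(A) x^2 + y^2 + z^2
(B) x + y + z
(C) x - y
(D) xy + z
A

Apply T(x,y,z) = (-x, -y, -z) to each option, i.e. replace (x, y, z) by the transformed coordinates.
Substitute the transformed coordinates into each option and compare with the original:
(A) x^2 + y^2 + z^2  ->  (-x)^2 + (-y)^2 + (-z)^2 = x^2 + y^2 + z^2   [equals x^2 + y^2 + z^2: invariant]
(B) x + y + z  ->  (-x) + (-y) + (-z) = -x - y - z   [differs from x + y + z: not invariant]
(C) x - y  ->  (-x) - (-y) = -x + y   [differs from x - y: not invariant]
(D) xy + z  ->  (-x)(-y) + (-z) = xy - z   [differs from xy + z: not invariant]

Only option (A), x^2 + y^2 + z^2, is unchanged by the transformation.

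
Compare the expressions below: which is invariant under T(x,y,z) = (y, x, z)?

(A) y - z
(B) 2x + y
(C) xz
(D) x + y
D

Apply T(x,y,z) = (y, x, z) to each option, i.e. replace (x, y, z) by the transformed coordinates.
Substitute the transformed coordinates into each option and compare with the original:
(A) y - z  ->  (x) - (z) = x - z   [differs from y - z: not invariant]
(B) 2x + y  ->  2(y) + (x) = x + 2y   [differs from 2x + y: not invariant]
(C) xz  ->  (y)(z) = yz   [differs from xz: not invariant]
(D) x + y  ->  (y) + (x) = x + y   [equals x + y: invariant]

Only option (D), x + y, is unchanged by the transformation.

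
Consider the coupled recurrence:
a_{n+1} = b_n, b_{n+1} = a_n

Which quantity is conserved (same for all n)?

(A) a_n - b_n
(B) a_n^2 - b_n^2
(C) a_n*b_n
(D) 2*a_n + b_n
C

Replace a_n by a_{n+1} = b_n and b_n by b_{n+1} = a_n in each option and simplify:
(A) a_n - b_n  ->  (b_n) - (a_n) = -a_n + b_n   [not conserved]
(B) a_n^2 - b_n^2  ->  (b_n)^2 - (a_n)^2 = -a_n^2 + b_n^2   [not conserved]
(C) a_n*b_n  ->  (b_n)*(a_n) = a_n*b_n   [conserved]
(D) 2*a_n + b_n  ->  2*(b_n) + (a_n) = a_n + 2*b_n   [not conserved]

Only (C) a_n*b_n returns to itself after one step, so it is the conserved quantity.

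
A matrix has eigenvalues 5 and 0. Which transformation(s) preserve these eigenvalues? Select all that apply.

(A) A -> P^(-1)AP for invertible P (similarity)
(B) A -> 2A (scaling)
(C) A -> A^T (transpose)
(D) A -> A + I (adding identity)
A and C

Eigenvalues are preserved by:
1. Similarity transformations: A -> P^(-1)AP (same characteristic polynomial)
2. Transpose: A^T has the same eigenvalues as A

Eigenvalues are NOT preserved by:
- Adding identity: eigenvalues become 5+1, 0+1
- Scaling: eigenvalues become 10, 0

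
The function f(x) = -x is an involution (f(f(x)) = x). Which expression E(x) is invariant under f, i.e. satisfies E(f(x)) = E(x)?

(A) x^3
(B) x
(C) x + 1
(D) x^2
D

Replace x by f(x) = -x in each option and simplify. As a quick numerical cross-check, also compare E(5) with E(f(5)) = E(-5).

(A) x^3  ->  (-x)^3 = -x^3; check: E(5) = 125 but E(-5) = -125.   [not invariant]
(B) x  ->  (-x) = -x; check: E(5) = 5 but E(-5) = -5.   [not invariant]
(C) x + 1  ->  (-x) + 1 = 1 - x; check: E(5) = 6 but E(-5) = -4.   [not invariant]
(D) x^2  ->  (-x)^2, which simplifies back to x^2; check: E(5) = 25, E(-5) = 25.   [invariant]

Only (D) is unchanged. E is symmetric under swapping x with f(x) = -x, which is exactly what an involution does.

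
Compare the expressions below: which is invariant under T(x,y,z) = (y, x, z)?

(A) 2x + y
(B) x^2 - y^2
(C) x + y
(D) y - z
C

Apply T(x,y,z) = (y, x, z) to each option, i.e. replace (x, y, z) by the transformed coordinates.
Substitute the transformed coordinates into each option and compare with the original:
(A) 2x + y  ->  2(y) + (x) = x + 2y   [differs from 2x + y: not invariant]
(B) x^2 - y^2  ->  (y)^2 - (x)^2 = -x^2 + y^2   [differs from x^2 - y^2: not invariant]
(C) x + y  ->  (y) + (x) = x + y   [equals x + y: invariant]
(D) y - z  ->  (x) - (z) = x - z   [differs from y - z: not invariant]

Only option (C), x + y, is unchanged by the transformation.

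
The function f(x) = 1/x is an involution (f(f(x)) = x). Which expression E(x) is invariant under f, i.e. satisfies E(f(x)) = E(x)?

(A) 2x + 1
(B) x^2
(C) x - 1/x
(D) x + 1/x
D

Replace x by f(x) = 1/x in each option and simplify. As a quick numerical cross-check, also compare E(4) with E(f(4)) = E(1/4).

(A) 2x + 1  ->  2(1/x) + 1 = (x + 2)/x; check: E(4) = 9 but E(1/4) = 3/2.   [not invariant]
(B) x^2  ->  (1/x)^2 = x^(-2); check: E(4) = 16 but E(1/4) = 1/16.   [not invariant]
(C) x - 1/x  ->  (1/x) - 1/(1/x) = -x + 1/x; check: E(4) = 15/4 but E(1/4) = -15/4.   [not invariant]
(D) x + 1/x  ->  (1/x) + 1/(1/x), which simplifies back to x + 1/x; check: E(4) = 17/4, E(1/4) = 17/4.   [invariant]

Only (D) is unchanged. E is symmetric under swapping x with f(x) = 1/x, which is exactly what an involution does.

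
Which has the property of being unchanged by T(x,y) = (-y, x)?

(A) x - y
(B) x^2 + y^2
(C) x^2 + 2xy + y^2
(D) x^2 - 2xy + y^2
B

An expression E(x,y) is invariant under T if E(T(x,y)) = E(x,y). Here T(x,y) = (-y, x).
Substitute the transformed coordinates into each option and compare with the original:
(A) x - y  ->  (-y) - (x) = -x - y   [differs from x - y: not invariant]
(B) x^2 + y^2  ->  (-y)^2 + (x)^2 = x^2 + y^2   [equals x^2 + y^2: invariant]
(C) x^2 + 2xy + y^2  ->  (-y)^2 + 2(-y)(x) + (x)^2 = x^2 - 2xy + y^2   [differs from x^2 + 2xy + y^2: not invariant]
(D) x^2 - 2xy + y^2  ->  (-y)^2 - 2(-y)(x) + (x)^2 = x^2 + 2xy + y^2   [differs from x^2 - 2xy + y^2: not invariant]

Only option (B), x^2 + y^2, is unchanged by the transformation.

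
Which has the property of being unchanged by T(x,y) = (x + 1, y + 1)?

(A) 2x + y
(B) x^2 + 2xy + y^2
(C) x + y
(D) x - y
D

An expression E(x,y) is invariant under T if E(T(x,y)) = E(x,y). Here T(x,y) = (x + 1, y + 1).
Substitute the transformed coordinates into each option and compare with the original:
(A) 2x + y  ->  2(x + 1) + (y + 1) = 2x + y + 3   [differs from 2x + y: not invariant]
(B) x^2 + 2xy + y^2  ->  (x + 1)^2 + 2(x + 1)(y + 1) + (y + 1)^2 = x^2 + 2xy + 4x + y^2 + 4y + 4   [differs from x^2 + 2xy + y^2: not invariant]
(C) x + y  ->  (x + 1) + (y + 1) = x + y + 2   [differs from x + y: not invariant]
(D) x - y  ->  (x + 1) - (y + 1) = x - y   [equals x - y: invariant]

Only option (D), x - y, is unchanged by the transformation.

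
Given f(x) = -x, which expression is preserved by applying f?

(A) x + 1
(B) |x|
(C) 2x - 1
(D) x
B

For f(x) = -x:
Applying f replaces x by -x. Since |-x| = |x|, the absolute value is unchanged by f, whereas x -> -x, 2x - 1 -> -2x - 1 and x + 1 -> -x + 1 all change.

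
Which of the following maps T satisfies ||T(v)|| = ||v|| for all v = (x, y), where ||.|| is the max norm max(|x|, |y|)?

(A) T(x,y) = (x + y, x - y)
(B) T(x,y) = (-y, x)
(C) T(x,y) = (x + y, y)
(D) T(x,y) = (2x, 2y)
B

A transformation preserves a norm if ||T(v)|| = ||v|| for every v; a single vector where the norm changes rules an option out.

(A) T(x,y) = (x + y, x - y): v = (1, 1) has norm max(|1|, |1|) = 1, but T(v) = (2, 0) has norm 2 -- not preserved.
(B) T(x,y) = (-y, x): preserves the norm -- it only permutes the coordinates and/or flips signs, which leaves max(|x|, |y|) unchanged.
(C) T(x,y) = (x + y, y): v = (1, 1) has norm max(|1|, |1|) = 1, but T(v) = (2, 1) has norm 2 -- not preserved.
(D) T(x,y) = (2x, 2y): v = (1, 0) has norm max(|1|, |0|) = 1, but T(v) = (2, 0) has norm 2 -- not preserved.

Therefore the answer is (B).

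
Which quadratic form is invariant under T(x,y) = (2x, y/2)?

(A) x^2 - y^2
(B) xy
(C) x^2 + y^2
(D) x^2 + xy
B

T multiplies x by 2 and divides y by 2.
Substitute the transformed coordinates into each option and compare with the original:
(A) x^2 - y^2  ->  (2x)^2 - (y/2)^2 = 4x^2 - y^2/4   [differs from x^2 - y^2: not invariant]
(B) xy  ->  (2x)(y/2) = xy   [equals xy: invariant]
(C) x^2 + y^2  ->  (2x)^2 + (y/2)^2 = 4x^2 + y^2/4   [differs from x^2 + y^2: not invariant]
(D) x^2 + xy  ->  (2x)^2 + (2x)(y/2) = 4x^2 + xy   [differs from x^2 + xy: not invariant]

Only option (B), xy, is unchanged by the transformation.
The factors 2 and 1/2 cancel only in the pure product xy.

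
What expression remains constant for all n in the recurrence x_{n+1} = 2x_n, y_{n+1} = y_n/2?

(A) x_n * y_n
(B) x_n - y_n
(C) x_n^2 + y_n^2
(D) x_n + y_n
A

For the recurrence x_{n+1} = 2x_n, y_{n+1} = y_n/2:

x_{n+1} * y_{n+1} = (2x_n) * (y_n/2) = x_n * y_n
The product is conserved.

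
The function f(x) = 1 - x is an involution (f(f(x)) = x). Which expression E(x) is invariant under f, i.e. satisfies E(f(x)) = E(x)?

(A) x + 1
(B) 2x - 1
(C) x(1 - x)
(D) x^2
C

Replace x by f(x) = 1 - x in each option and simplify. As a quick numerical cross-check, also compare E(3) with E(f(3)) = E(-2).

(A) x + 1  ->  (1 - x) + 1 = 2 - x; check: E(3) = 4 but E(-2) = -1.   [not invariant]
(B) 2x - 1  ->  2(1 - x) - 1 = 1 - 2x; check: E(3) = 5 but E(-2) = -5.   [not invariant]
(C) x(1 - x)  ->  (1 - x)(1 - (1 - x)), which simplifies back to x(1 - x); check: E(3) = -6, E(-2) = -6.   [invariant]
(D) x^2  ->  (1 - x)^2 = (x - 1)^2; check: E(3) = 9 but E(-2) = 4.   [not invariant]

Only (C) is unchanged. E is symmetric under swapping x with f(x) = 1 - x, which is exactly what an involution does.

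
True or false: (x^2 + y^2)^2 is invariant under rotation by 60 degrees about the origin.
True

Applying rotation by 60 degrees: x' = x*cos(60 degrees) - y*sin(60 degrees) = x/2 - sqrt(3)y/2, y' = x*sin(60 degrees) + y*cos(60 degrees) = sqrt(3)x/2 + y/2

Substituting into (x^2 + y^2)^2:
((x/2 - sqrt(3)y/2)^2 + (sqrt(3)x/2 + y/2)^2)^2
= x^4 + 2x^2y^2 + y^4 = (x^2 + y^2)^2

This equals the original expression (x^2 + y^2)^2, so it IS invariant.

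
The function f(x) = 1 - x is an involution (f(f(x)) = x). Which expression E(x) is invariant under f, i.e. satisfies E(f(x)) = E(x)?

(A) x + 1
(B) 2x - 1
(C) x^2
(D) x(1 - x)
D

Replace x by f(x) = 1 - x in each option and simplify. As a quick numerical cross-check, also compare E(3) with E(f(3)) = E(-2).

(A) x + 1  ->  (1 - x) + 1 = 2 - x; check: E(3) = 4 but E(-2) = -1.   [not invariant]
(B) 2x - 1  ->  2(1 - x) - 1 = 1 - 2x; check: E(3) = 5 but E(-2) = -5.   [not invariant]
(C) x^2  ->  (1 - x)^2 = (x - 1)^2; check: E(3) = 9 but E(-2) = 4.   [not invariant]
(D) x(1 - x)  ->  (1 - x)(1 - (1 - x)), which simplifies back to x(1 - x); check: E(3) = -6, E(-2) = -6.   [invariant]

Only (D) is unchanged. E is symmetric under swapping x with f(x) = 1 - x, which is exactly what an involution does.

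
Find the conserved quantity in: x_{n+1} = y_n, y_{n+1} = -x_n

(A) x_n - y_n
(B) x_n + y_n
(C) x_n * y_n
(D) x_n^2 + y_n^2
D

For the recurrence x_{n+1} = y_n, y_{n+1} = -x_n:

x_{n+1}^2 + y_{n+1}^2 = y_n^2 + (-x_n)^2 = x_n^2 + y_n^2
The sum of squares is conserved (like energy in a harmonic oscillator).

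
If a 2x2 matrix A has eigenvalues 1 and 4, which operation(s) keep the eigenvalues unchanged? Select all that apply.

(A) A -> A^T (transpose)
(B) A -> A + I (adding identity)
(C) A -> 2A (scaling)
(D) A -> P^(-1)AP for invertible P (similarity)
A and D

Eigenvalues are preserved by:
1. Similarity transformations: A -> P^(-1)AP (same characteristic polynomial)
2. Transpose: A^T has the same eigenvalues as A

Eigenvalues are NOT preserved by:
- Adding identity: eigenvalues become 1+1, 4+1
- Scaling: eigenvalues become 2, 8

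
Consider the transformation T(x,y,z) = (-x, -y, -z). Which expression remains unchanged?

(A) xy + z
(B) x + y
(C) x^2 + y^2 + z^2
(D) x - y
C

Apply T(x,y,z) = (-x, -y, -z) to each option, i.e. replace (x, y, z) by the transformed coordinates.
Substitute the transformed coordinates into each option and compare with the original:
(A) xy + z  ->  (-x)(-y) + (-z) = xy - z   [differs from xy + z: not invariant]
(B) x + y  ->  (-x) + (-y) = -x - y   [differs from x + y: not invariant]
(C) x^2 + y^2 + z^2  ->  (-x)^2 + (-y)^2 + (-z)^2 = x^2 + y^2 + z^2   [equals x^2 + y^2 + z^2: invariant]
(D) x - y  ->  (-x) - (-y) = -x + y   [differs from x - y: not invariant]

Only option (C), x^2 + y^2 + z^2, is unchanged by the transformation.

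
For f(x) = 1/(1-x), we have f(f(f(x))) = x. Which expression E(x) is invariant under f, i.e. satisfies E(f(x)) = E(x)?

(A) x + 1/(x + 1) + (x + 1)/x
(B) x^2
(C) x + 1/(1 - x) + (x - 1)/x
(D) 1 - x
C

Replace x by f(x) = 1/(1 - x) in each option and simplify. As a quick numerical cross-check, also compare E(3) with E(f(3)) = E(-1/2).

(A) x + 1/(x + 1) + (x + 1)/x  ->  (1/(1 - x)) + 1/((1/(1 - x)) + 1) + ((1/(1 - x)) + 1)/(1/(1 - x)) = (-x^3 + 6x^2 - 11x + 7)/(x^2 - 3x + 2); check: E(3) = 55/12 but E(-1/2) = 1/2.   [not invariant]
(B) x^2  ->  (1/(1 - x))^2 = (x - 1)^(-2); check: E(3) = 9 but E(-1/2) = 1/4.   [not invariant]
(C) x + 1/(1 - x) + (x - 1)/x  ->  (1/(1 - x)) + 1/(1 - (1/(1 - x))) + ((1/(1 - x)) - 1)/(1/(1 - x)), which simplifies back to x + 1/(1 - x) + (x - 1)/x; check: E(3) = 19/6, E(-1/2) = 19/6.   [invariant]
(D) 1 - x  ->  1 - (1/(1 - x)) = x/(x - 1); check: E(3) = -2 but E(-1/2) = 3/2.   [not invariant]

Only (C) is unchanged. Indeed f(f(x)) = 1/(1 - 1/(1-x)) = (1-x)/(-x) = (x-1)/x, so E(x) = x + f(x) + f(f(x)) is the sum over the whole 3-cycle; applying f just permutes the three terms cyclically (x -> f(x) -> f(f(x)) -> x), leaving the sum unchanged.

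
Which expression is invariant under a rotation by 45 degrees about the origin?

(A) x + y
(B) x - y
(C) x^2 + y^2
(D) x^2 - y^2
C

A rotation by 45 degrees sends (x, y) to (sqrt(2)x/2 - sqrt(2)y/2, sqrt(2)x/2 + sqrt(2)y/2).
Substitute the transformed coordinates into each option and compare with the original:
(A) x + y  ->  (sqrt(2)x/2 - sqrt(2)y/2) + (sqrt(2)x/2 + sqrt(2)y/2) = sqrt(2)x   [differs from x + y: not invariant]
(B) x - y  ->  (sqrt(2)x/2 - sqrt(2)y/2) - (sqrt(2)x/2 + sqrt(2)y/2) = -sqrt(2)y   [differs from x - y: not invariant]
(C) x^2 + y^2  ->  (sqrt(2)x/2 - sqrt(2)y/2)^2 + (sqrt(2)x/2 + sqrt(2)y/2)^2 = x^2 + y^2   [equals x^2 + y^2: invariant]
(D) x^2 - y^2  ->  (sqrt(2)x/2 - sqrt(2)y/2)^2 - (sqrt(2)x/2 + sqrt(2)y/2)^2 = -2xy   [differs from x^2 - y^2: not invariant]

Only option (C), x^2 + y^2, is unchanged by the transformation.
Geometrically, x^2 + y^2 is the squared distance from the origin, which every rotation about the origin preserves.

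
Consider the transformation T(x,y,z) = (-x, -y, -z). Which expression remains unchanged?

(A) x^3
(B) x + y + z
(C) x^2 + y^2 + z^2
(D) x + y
C

Apply T(x,y,z) = (-x, -y, -z) to each option, i.e. replace (x, y, z) by the transformed coordinates.
Substitute the transformed coordinates into each option and compare with the original:
(A) x^3  ->  (-x)^3 = -x^3   [differs from x^3: not invariant]
(B) x + y + z  ->  (-x) + (-y) + (-z) = -x - y - z   [differs from x + y + z: not invariant]
(C) x^2 + y^2 + z^2  ->  (-x)^2 + (-y)^2 + (-z)^2 = x^2 + y^2 + z^2   [equals x^2 + y^2 + z^2: invariant]
(D) x + y  ->  (-x) + (-y) = -x - y   [differs from x + y: not invariant]

Only option (C), x^2 + y^2 + z^2, is unchanged by the transformation.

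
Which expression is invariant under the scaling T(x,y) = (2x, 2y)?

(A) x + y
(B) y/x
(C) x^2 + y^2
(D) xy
B

Under the uniform scaling T(x,y) = (2x, 2y):
Substitute the transformed coordinates into each option and compare with the original:
(A) x + y  ->  (2x) + (2y) = 2x + 2y   [differs from x + y: not invariant]
(B) y/x  ->  (2y)/(2x) = y/x   [equals y/x: invariant]
(C) x^2 + y^2  ->  (2x)^2 + (2y)^2 = 4x^2 + 4y^2   [differs from x^2 + y^2: not invariant]
(D) xy  ->  (2x)(2y) = 4xy   [differs from xy: not invariant]

Only option (B), y/x, is unchanged by the transformation.
The common factor 2 cancels in a ratio of coordinates, while sums, products and sums of squares pick up factors of 2 or 4.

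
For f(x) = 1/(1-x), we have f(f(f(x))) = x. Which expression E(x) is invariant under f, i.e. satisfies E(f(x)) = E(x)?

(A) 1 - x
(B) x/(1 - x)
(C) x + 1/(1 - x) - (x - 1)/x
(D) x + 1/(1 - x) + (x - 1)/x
D

Replace x by f(x) = 1/(1 - x) in each option and simplify. As a quick numerical cross-check, also compare E(3) with E(f(3)) = E(-1/2).

(A) 1 - x  ->  1 - (1/(1 - x)) = x/(x - 1); check: E(3) = -2 but E(-1/2) = 3/2.   [not invariant]
(B) x/(1 - x)  ->  (1/(1 - x))/(1 - (1/(1 - x))) = -1/x; check: E(3) = -3/2 but E(-1/2) = -1/3.   [not invariant]
(C) x + 1/(1 - x) - (x - 1)/x  ->  (1/(1 - x)) + 1/(1 - (1/(1 - x))) - ((1/(1 - x)) - 1)/(1/(1 - x)) = (x^2(1 - x) - x + (x - 1)^2)/(x(x - 1)); check: E(3) = 11/6 but E(-1/2) = -17/6.   [not invariant]
(D) x + 1/(1 - x) + (x - 1)/x  ->  (1/(1 - x)) + 1/(1 - (1/(1 - x))) + ((1/(1 - x)) - 1)/(1/(1 - x)), which simplifies back to x + 1/(1 - x) + (x - 1)/x; check: E(3) = 19/6, E(-1/2) = 19/6.   [invariant]

Only (D) is unchanged. Indeed f(f(x)) = 1/(1 - 1/(1-x)) = (1-x)/(-x) = (x-1)/x, so E(x) = x + f(x) + f(f(x)) is the sum over the whole 3-cycle; applying f just permutes the three terms cyclically (x -> f(x) -> f(f(x)) -> x), leaving the sum unchanged.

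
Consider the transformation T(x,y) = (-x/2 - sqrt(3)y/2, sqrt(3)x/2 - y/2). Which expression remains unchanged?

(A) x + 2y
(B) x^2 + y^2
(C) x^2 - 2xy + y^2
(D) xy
B

An expression E(x,y) is invariant under T if E(T(x,y)) = E(x,y). Here T(x,y) = (-x/2 - sqrt(3)y/2, sqrt(3)x/2 - y/2).
Substitute the transformed coordinates into each option and compare with the original:
(A) x + 2y  ->  (-x/2 - sqrt(3)y/2) + 2(sqrt(3)x/2 - y/2) = -x/2 + sqrt(3)x - y - sqrt(3)y/2   [differs from x + 2y: not invariant]
(B) x^2 + y^2  ->  (-x/2 - sqrt(3)y/2)^2 + (sqrt(3)x/2 - y/2)^2 = x^2 + y^2   [equals x^2 + y^2: invariant]
(C) x^2 - 2xy + y^2  ->  (-x/2 - sqrt(3)y/2)^2 - 2(-x/2 - sqrt(3)y/2)(sqrt(3)x/2 - y/2) + (sqrt(3)x/2 - y/2)^2 = sqrt(3)x^2/2 + x^2 + xy - sqrt(3)y^2/2 + y^2   [differs from x^2 - 2xy + y^2: not invariant]
(D) xy  ->  (-x/2 - sqrt(3)y/2)(sqrt(3)x/2 - y/2) = -sqrt(3)x^2/4 - xy/2 + sqrt(3)y^2/4   [differs from xy: not invariant]

Only option (B), x^2 + y^2, is unchanged by the transformation.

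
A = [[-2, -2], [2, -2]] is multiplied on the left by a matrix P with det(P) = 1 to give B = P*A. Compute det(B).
8

By the multiplicative property of determinants, det(B) = det(P*A) = det(P) * det(A) = det(A),
so the determinant is invariant under multiplication by any determinant-1 matrix; we just need det(A).

det(A) = (-2)(-2) - (-2)(2) = 4 - (-4) = 8

Therefore det(B) = 1 * 8 = 8.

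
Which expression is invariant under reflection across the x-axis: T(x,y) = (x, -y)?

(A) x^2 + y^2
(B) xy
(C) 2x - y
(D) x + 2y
A

The map is reflection across the x-axis: T(x,y) = (x, -y).
Substitute the transformed coordinates into each option and compare with the original:
(A) x^2 + y^2  ->  (x)^2 + (-y)^2 = x^2 + y^2   [equals x^2 + y^2: invariant]
(B) xy  ->  (x)(-y) = -xy   [differs from xy: not invariant]
(C) 2x - y  ->  2(x) - (-y) = 2x + y   [differs from 2x - y: not invariant]
(D) x + 2y  ->  (x) + 2(-y) = x - 2y   [differs from x + 2y: not invariant]

Only option (A), x^2 + y^2, is unchanged by the transformation.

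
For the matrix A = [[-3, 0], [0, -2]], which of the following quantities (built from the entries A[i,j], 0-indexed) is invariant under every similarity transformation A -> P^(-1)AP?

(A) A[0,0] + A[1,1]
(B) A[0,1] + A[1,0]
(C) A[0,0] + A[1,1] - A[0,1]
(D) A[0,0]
A

A[0,0] + A[1,1] is the trace of A. By the cyclic property of the trace, tr(P^(-1)AP) = tr(APP^(-1)) = tr(A), so it is the same for every matrix similar to A.

The other combinations are not similarity invariants. For example, take P = [[1, 1], [1, 2]] (det P = 1), so P^(-1) = [[2, -1], [-1, 1]] and
B = P^(-1)AP = [[-4, -2], [1, -1]].
Evaluating each option on A and on B:
(A) A[0,0] + A[1,1]: -5 for A, -5 for B -> unchanged
(B) A[0,1] + A[1,0]: 0 for A, -1 for B -> changes
(C) A[0,0] + A[1,1] - A[0,1]: -5 for A, -3 for B -> changes
(D) A[0,0]: -3 for A, -4 for B -> changes

Only (A) A[0,0] + A[1,1] = -5 survives (and it does so for every P, not just this one), so it is the invariant.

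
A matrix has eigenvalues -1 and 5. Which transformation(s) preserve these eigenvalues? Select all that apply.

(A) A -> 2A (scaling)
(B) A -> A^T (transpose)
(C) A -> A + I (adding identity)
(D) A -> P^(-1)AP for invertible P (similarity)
B and D

Eigenvalues are preserved by:
1. Similarity transformations: A -> P^(-1)AP (same characteristic polynomial)
2. Transpose: A^T has the same eigenvalues as A

Eigenvalues are NOT preserved by:
- Adding identity: eigenvalues become -1+1, 5+1
- Scaling: eigenvalues become -2, 10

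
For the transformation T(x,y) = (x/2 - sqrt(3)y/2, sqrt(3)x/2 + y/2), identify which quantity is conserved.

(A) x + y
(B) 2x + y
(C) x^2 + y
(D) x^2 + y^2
D

An expression E(x,y) is invariant under T if E(T(x,y)) = E(x,y). Here T(x,y) = (x/2 - sqrt(3)y/2, sqrt(3)x/2 + y/2).
Substitute the transformed coordinates into each option and compare with the original:
(A) x + y  ->  (x/2 - sqrt(3)y/2) + (sqrt(3)x/2 + y/2) = x/2 + sqrt(3)x/2 - sqrt(3)y/2 + y/2   [differs from x + y: not invariant]
(B) 2x + y  ->  2(x/2 - sqrt(3)y/2) + (sqrt(3)x/2 + y/2) = sqrt(3)x/2 + x - sqrt(3)y + y/2   [differs from 2x + y: not invariant]
(C) x^2 + y  ->  (x/2 - sqrt(3)y/2)^2 + (sqrt(3)x/2 + y/2) = x^2/4 - sqrt(3)xy/2 + sqrt(3)x/2 + 3y^2/4 + y/2   [differs from x^2 + y: not invariant]
(D) x^2 + y^2  ->  (x/2 - sqrt(3)y/2)^2 + (sqrt(3)x/2 + y/2)^2 = x^2 + y^2   [equals x^2 + y^2: invariant]

Only option (D), x^2 + y^2, is unchanged by the transformation.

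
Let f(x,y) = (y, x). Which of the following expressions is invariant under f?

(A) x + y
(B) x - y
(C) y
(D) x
A

For f(x,y) = (y, x):
After applying f: x' = y, y' = x. So x' + y' = y + x = x + y.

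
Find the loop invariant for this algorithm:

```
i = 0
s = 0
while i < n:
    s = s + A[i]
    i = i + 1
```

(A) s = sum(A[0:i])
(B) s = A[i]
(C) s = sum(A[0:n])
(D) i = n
A

A loop invariant must hold before the first iteration and be re-established by every execution of the body.

(A) s = sum(A[0:i]): Initially i = 0 and s = 0 = sum of the empty slice A[0:0]. If s = sum(A[0:i]) holds at the top of an iteration, the body sets s to sum(A[0:i]) + A[i] = sum(A[0:i+1]) and then i to i+1, so s = sum(A[0:i]) holds again. At exit i = n, giving s = sum(A[0:n]).

The other options fail:
(B) s = A[i]: after the first iteration s = A[0] but i = 1, so s = A[i] compares s with the wrong element (and fails in general).
(C) s = sum(A[0:n]): false before the loop (s = 0, not the full sum) -- it only becomes true at exit.
(D) i = n: false initially (i = 0); it is the exit condition, not an invariant.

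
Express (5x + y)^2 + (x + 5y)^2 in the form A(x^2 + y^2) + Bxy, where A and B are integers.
26(x^2 + y^2) + 20xy

Expanding: (5x + y)^2 = 25x^2 + 10xy + y^2
(x + 5y)^2 = x^2 + 10xy + 25y^2
Sum = (25+1)(x^2+y^2) + 20xy = 26(x^2 + y^2) + 20xy
This is symmetric in x and y.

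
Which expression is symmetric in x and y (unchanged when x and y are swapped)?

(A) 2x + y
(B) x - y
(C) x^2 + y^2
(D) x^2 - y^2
C

A symmetric expression is unchanged when the variables are permuted; here the transformation to test is the swap (x, y) -> (y, x).
Substitute the transformed coordinates into each option and compare with the original:
(A) 2x + y  ->  2(y) + (x) = x + 2y   [differs from 2x + y: not invariant]
(B) x - y  ->  (y) - (x) = -x + y   [differs from x - y: not invariant]
(C) x^2 + y^2  ->  (y)^2 + (x)^2 = x^2 + y^2   [equals x^2 + y^2: invariant]
(D) x^2 - y^2  ->  (y)^2 - (x)^2 = -x^2 + y^2   [differs from x^2 - y^2: not invariant]

Only option (C), x^2 + y^2, is unchanged by the transformation.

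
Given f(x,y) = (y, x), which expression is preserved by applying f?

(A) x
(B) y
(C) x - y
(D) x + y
D

For f(x,y) = (y, x):
After applying f: x' = y, y' = x. So x' + y' = y + x = x + y.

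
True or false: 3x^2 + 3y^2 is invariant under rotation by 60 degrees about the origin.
True

Applying rotation by 60 degrees: x' = x*cos(60 degrees) - y*sin(60 degrees) = x/2 - sqrt(3)y/2, y' = x*sin(60 degrees) + y*cos(60 degrees) = sqrt(3)x/2 + y/2

Substituting into 3x^2 + 3y^2:
3(x/2 - sqrt(3)y/2)^2 + 3(sqrt(3)x/2 + y/2)^2
= 3x^2 + 3y^2

This equals the original expression 3x^2 + 3y^2, so it IS invariant.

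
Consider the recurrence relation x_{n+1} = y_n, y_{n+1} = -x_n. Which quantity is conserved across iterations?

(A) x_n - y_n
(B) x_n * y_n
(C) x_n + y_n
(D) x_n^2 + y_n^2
D

For the recurrence x_{n+1} = y_n, y_{n+1} = -x_n:

x_{n+1}^2 + y_{n+1}^2 = y_n^2 + (-x_n)^2 = x_n^2 + y_n^2
The sum of squares is conserved (like energy in a harmonic oscillator).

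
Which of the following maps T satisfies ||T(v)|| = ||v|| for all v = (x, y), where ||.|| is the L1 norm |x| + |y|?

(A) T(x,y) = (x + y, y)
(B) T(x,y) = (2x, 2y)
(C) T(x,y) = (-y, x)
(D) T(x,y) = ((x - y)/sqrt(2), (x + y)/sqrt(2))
C

A transformation preserves a norm if ||T(v)|| = ||v|| for every v; a single vector where the norm changes rules an option out.

(A) T(x,y) = (x + y, y): v = (0, 1) has norm |0| + |1| = 1, but T(v) = (1, 1) has norm 2 -- not preserved.
(B) T(x,y) = (2x, 2y): v = (1, 0) has norm |1| + |0| = 1, but T(v) = (2, 0) has norm 2 -- not preserved.
(C) T(x,y) = (-y, x): preserves the norm -- it only permutes the coordinates and/or flips signs, which leaves |x| + |y| unchanged.
(D) T(x,y) = ((x - y)/sqrt(2), (x + y)/sqrt(2)): v = (1, 0) has norm |1| + |0| = 1, but T(v) = (sqrt(2)/2, sqrt(2)/2) has norm sqrt(2) -- not preserved.

Therefore the answer is (C).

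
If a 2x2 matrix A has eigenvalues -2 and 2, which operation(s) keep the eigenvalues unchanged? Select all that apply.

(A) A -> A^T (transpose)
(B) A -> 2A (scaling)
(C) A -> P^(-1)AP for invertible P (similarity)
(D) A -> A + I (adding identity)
A and C

Eigenvalues are preserved by:
1. Similarity transformations: A -> P^(-1)AP (same characteristic polynomial)
2. Transpose: A^T has the same eigenvalues as A

Eigenvalues are NOT preserved by:
- Adding identity: eigenvalues become -2+1, 2+1
- Scaling: eigenvalues become -4, 4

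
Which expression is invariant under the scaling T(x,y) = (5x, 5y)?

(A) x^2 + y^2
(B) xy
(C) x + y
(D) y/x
D

Under the uniform scaling T(x,y) = (5x, 5y):
Substitute the transformed coordinates into each option and compare with the original:
(A) x^2 + y^2  ->  (5x)^2 + (5y)^2 = 25x^2 + 25y^2   [differs from x^2 + y^2: not invariant]
(B) xy  ->  (5x)(5y) = 25xy   [differs from xy: not invariant]
(C) x + y  ->  (5x) + (5y) = 5x + 5y   [differs from x + y: not invariant]
(D) y/x  ->  (5y)/(5x) = y/x   [equals y/x: invariant]

Only option (D), y/x, is unchanged by the transformation.
The common factor 5 cancels in a ratio of coordinates, while sums, products and sums of squares pick up factors of 5 or 25.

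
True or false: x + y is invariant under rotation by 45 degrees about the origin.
False

Applying rotation by 45 degrees: x' = x*cos(45 degrees) - y*sin(45 degrees) = sqrt(2)x/2 - sqrt(2)y/2, y' = x*sin(45 degrees) + y*cos(45 degrees) = sqrt(2)x/2 + sqrt(2)y/2

Substituting into x + y:
(sqrt(2)x/2 - sqrt(2)y/2) + (sqrt(2)x/2 + sqrt(2)y/2)
= sqrt(2)x

This differs from the original expression x + y, so it is NOT invariant.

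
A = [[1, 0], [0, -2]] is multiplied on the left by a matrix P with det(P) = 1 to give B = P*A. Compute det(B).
-2

By the multiplicative property of determinants, det(B) = det(P*A) = det(P) * det(A) = det(A),
so the determinant is invariant under multiplication by any determinant-1 matrix; we just need det(A).

det(A) = (1)(-2) - (0)(0) = -2 - 0 = -2

Therefore det(B) = 1 * (-2) = -2.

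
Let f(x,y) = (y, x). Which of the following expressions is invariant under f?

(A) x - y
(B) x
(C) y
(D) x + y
D

For f(x,y) = (y, x):
After applying f: x' = y, y' = x. So x' + y' = y + x = x + y.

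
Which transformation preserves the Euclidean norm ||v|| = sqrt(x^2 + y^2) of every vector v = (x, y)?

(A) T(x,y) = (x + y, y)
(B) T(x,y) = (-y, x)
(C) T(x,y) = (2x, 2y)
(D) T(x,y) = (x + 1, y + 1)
B

A transformation preserves a norm if ||T(v)|| = ||v|| for every v; a single vector where the norm changes rules an option out.

(A) T(x,y) = (x + y, y): v = (0, 1) has norm sqrt((0)^2 + (1)^2) = 1, but T(v) = (1, 1) has norm sqrt(2) -- not preserved.
(B) T(x,y) = (-y, x): preserves the norm -- it is an orthogonal map (a rotation/reflection), and (-y)^2 + (x)^2 simplifies to x^2 + y^2.
(C) T(x,y) = (2x, 2y): v = (1, 0) has norm sqrt((1)^2 + (0)^2) = 1, but T(v) = (2, 0) has norm 2 -- not preserved.
(D) T(x,y) = (x + 1, y + 1): v = (1, 0) has norm sqrt((1)^2 + (0)^2) = 1, but T(v) = (2, 1) has norm sqrt(5) -- not preserved.

Therefore the answer is (B).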